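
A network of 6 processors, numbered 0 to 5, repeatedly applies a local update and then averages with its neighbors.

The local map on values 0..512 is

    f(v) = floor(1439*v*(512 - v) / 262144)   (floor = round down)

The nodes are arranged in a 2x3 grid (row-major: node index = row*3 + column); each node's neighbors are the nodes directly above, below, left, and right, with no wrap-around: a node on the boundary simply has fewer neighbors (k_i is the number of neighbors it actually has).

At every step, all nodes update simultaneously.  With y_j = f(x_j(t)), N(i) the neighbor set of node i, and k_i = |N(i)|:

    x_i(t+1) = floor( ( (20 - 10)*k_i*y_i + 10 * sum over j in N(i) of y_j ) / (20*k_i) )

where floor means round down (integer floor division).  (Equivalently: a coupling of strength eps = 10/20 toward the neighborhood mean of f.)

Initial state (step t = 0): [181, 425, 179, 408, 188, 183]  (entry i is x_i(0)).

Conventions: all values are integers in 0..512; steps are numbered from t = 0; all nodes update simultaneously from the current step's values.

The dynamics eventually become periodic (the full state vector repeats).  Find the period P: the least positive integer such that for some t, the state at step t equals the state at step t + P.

Answer: 2
Key observation: The state at step 13, [328, 328, 328, 328, 328, 328], reappears at step 15 — and no state repeats earlier — so the cycle the system enters has period 2.

Derivation:
t=0: [181, 425, 179, 408, 188, 183]
t=1: [272, 265, 296, 281, 294, 330]
t=2: [357, 356, 347, 355, 349, 339]
t=3: [303, 306, 313, 306, 311, 317]
t=4: [346, 344, 341, 345, 343, 340]
t=5: [315, 317, 319, 316, 318, 320]
t=6: [339, 338, 337, 339, 338, 337]
t=7: [321, 322, 322, 321, 322, 322]
t=8: [335, 335, 335, 335, 335, 335]
t=9: [325, 325, 325, 325, 325, 325]
t=10: [333, 333, 333, 333, 333, 333]
t=11: [327, 327, 327, 327, 327, 327]
t=12: [332, 332, 332, 332, 332, 332]
t=13: [328, 328, 328, 328, 328, 328]
t=14: [331, 331, 331, 331, 331, 331]
t=15: [328, 328, 328, 328, 328, 328]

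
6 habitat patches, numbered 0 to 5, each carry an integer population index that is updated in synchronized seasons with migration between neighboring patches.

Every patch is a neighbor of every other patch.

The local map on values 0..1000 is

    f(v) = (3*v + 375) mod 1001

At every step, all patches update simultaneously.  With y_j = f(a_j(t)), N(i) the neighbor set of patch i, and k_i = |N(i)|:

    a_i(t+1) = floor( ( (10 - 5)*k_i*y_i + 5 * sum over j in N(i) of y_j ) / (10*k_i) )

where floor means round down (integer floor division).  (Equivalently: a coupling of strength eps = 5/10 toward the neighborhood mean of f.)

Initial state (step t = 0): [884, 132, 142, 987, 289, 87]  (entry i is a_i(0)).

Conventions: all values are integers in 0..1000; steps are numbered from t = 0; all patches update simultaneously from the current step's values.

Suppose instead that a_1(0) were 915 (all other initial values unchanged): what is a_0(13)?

Answer: a_0(13) = 581
Key observation: This trace re-runs the system from the modified initial state.

Derivation:
t=0: [884, 915, 142, 987, 289, 87]
t=1: [224, 262, 535, 348, 311, 469]
t=2: [287, 333, 660, 436, 391, 581]
t=3: [324, 379, 371, 503, 449, 277]
t=4: [453, 519, 510, 668, 603, 397]
t=5: [662, 741, 730, 520, 442, 595]
t=6: [474, 569, 556, 704, 611, 394]
t=7: [534, 248, 232, 410, 298, 438]
t=8: [662, 319, 300, 514, 379, 547]
t=9: [384, 372, 350, 606, 444, 246]
t=10: [455, 440, 414, 321, 527, 289]
t=11: [653, 635, 604, 493, 740, 454]
t=12: [430, 408, 371, 638, 534, 592]
t=13: [581, 555, 510, 430, 706, 375]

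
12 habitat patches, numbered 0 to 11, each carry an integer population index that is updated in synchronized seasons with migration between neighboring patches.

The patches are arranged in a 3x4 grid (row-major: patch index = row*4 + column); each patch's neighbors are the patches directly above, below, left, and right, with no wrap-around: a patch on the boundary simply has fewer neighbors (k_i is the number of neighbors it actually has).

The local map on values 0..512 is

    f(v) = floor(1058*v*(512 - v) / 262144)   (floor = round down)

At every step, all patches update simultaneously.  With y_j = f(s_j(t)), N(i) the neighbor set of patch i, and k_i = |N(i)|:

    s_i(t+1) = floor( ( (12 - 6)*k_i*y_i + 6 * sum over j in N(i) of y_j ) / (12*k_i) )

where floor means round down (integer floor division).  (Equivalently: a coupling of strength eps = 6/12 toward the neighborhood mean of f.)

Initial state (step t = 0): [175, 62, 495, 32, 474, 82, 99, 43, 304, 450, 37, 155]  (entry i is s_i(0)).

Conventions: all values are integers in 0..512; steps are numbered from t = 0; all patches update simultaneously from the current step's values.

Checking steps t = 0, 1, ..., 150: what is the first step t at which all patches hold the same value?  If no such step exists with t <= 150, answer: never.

Answer: 5
Key observation: Synchronization is absorbing here: once all patches are equal they stay equal, and step 5 is the first all-equal step.

Derivation:
t=0: [175, 62, 495, 32, 474, 82, 99, 43, 304, 450, 37, 155]  (not all equal)
t=1: [165, 124, 72, 59, 141, 128, 123, 115, 173, 133, 118, 149]  (not all equal)
t=2: [216, 189, 145, 131, 216, 199, 183, 178, 221, 205, 195, 201]  (not all equal)
t=3: [255, 243, 221, 213, 257, 250, 240, 235, 257, 253, 249, 248]  (not all equal)
t=4: [263, 262, 260, 258, 264, 263, 262, 261, 264, 264, 263, 263]  (not all equal)
t=5: [264, 264, 264, 264, 264, 264, 264, 264, 264, 264, 264, 264]  (all equal)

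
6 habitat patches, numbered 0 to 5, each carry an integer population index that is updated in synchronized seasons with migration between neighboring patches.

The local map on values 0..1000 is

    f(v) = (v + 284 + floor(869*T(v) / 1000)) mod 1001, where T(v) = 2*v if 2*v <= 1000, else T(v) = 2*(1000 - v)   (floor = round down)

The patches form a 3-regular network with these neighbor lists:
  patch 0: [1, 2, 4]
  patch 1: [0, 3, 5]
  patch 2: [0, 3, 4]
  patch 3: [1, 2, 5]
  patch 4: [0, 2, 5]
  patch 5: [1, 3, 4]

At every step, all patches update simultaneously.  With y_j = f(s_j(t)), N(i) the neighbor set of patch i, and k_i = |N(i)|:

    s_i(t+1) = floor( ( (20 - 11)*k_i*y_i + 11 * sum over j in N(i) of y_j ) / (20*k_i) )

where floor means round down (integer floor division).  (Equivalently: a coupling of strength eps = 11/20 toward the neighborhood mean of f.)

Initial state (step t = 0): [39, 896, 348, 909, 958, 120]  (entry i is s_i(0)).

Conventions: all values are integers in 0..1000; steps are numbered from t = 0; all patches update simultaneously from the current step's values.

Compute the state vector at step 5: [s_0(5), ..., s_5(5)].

Answer: [563, 350, 550, 329, 479, 254]

Derivation:
t=0: [39, 896, 348, 909, 958, 120]
t=1: [341, 409, 298, 378, 367, 462]
t=2: [241, 378, 194, 334, 287, 430]
t=3: [644, 435, 588, 380, 437, 313]
t=4: [527, 397, 511, 365, 448, 296]
t=5: [563, 350, 550, 329, 479, 254]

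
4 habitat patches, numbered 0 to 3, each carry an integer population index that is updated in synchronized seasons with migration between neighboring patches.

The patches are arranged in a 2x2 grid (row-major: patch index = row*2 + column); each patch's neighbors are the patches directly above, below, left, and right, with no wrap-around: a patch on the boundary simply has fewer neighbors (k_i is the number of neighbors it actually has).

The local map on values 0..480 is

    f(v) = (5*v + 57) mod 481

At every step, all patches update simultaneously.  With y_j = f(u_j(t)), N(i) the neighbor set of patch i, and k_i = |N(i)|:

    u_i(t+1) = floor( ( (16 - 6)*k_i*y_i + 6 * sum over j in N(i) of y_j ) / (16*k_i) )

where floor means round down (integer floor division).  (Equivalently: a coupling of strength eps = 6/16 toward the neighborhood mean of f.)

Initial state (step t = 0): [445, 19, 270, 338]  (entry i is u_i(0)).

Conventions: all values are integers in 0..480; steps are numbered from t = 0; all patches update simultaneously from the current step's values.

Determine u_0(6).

Answer: u_0(6) = 179

Derivation:
t=0: [445, 19, 270, 338]
t=1: [335, 219, 402, 301]
t=2: [243, 195, 165, 136]
t=3: [282, 149, 356, 248]
t=4: [149, 267, 313, 343]
t=5: [314, 390, 233, 319]
t=6: [179, 125, 236, 194]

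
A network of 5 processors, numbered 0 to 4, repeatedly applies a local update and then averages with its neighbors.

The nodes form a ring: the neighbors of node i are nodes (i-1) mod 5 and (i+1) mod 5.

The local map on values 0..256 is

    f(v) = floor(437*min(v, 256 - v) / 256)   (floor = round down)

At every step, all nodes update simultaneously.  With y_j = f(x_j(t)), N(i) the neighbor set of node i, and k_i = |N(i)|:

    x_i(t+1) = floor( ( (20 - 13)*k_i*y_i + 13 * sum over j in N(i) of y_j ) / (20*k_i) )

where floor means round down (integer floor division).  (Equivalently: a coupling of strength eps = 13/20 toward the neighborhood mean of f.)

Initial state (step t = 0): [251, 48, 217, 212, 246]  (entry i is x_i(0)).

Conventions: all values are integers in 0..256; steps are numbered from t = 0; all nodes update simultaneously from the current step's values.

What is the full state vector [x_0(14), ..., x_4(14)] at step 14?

Simulating step by step:
t=0: [251, 48, 217, 212, 246]
t=1: [34, 52, 73, 53, 32]
t=2: [66, 89, 101, 89, 67]
t=3: [125, 145, 158, 145, 125]
t=4: [205, 189, 181, 189, 205]
t=5: [95, 109, 118, 109, 95]
t=6: [169, 183, 191, 183, 169]
t=7: [140, 127, 119, 127, 140]
t=8: [203, 205, 211, 205, 203]
t=9: [89, 84, 83, 84, 89]
t=10: [148, 144, 142, 144, 148]
t=11: [186, 189, 192, 189, 186]
t=12: [117, 114, 112, 114, 117]
t=13: [197, 194, 192, 194, 197]
t=14: [101, 104, 106, 104, 101]

Answer: [101, 104, 106, 104, 101]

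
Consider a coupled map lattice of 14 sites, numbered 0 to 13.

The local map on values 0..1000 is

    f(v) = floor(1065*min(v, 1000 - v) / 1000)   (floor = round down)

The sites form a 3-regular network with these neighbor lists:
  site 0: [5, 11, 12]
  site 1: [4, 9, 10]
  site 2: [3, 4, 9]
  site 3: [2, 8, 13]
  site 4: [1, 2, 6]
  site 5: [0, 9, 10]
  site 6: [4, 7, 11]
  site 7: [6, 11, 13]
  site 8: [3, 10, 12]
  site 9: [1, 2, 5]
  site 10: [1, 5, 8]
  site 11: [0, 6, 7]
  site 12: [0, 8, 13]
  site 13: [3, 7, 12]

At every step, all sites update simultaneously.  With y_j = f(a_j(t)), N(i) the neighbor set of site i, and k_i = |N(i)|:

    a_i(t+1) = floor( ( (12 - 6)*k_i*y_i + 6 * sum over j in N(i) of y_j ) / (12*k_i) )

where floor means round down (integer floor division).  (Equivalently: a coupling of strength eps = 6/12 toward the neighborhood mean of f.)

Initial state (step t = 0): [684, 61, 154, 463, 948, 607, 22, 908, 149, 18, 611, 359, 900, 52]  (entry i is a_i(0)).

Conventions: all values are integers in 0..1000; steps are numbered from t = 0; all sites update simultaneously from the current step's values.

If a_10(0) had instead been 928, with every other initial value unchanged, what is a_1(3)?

Simulating step by step:
t=0: [684, 61, 154, 463, 948, 607, 22, 908, 149, 18, 928, 359, 900, 52]
t=1: [319, 57, 176, 309, 69, 280, 100, 125, 191, 117, 144, 267, 144, 143]
t=2: [292, 88, 181, 254, 95, 251, 134, 156, 207, 152, 170, 238, 192, 178]
t=3: [275, 120, 184, 235, 121, 242, 157, 180, 219, 172, 187, 229, 221, 201]

Answer: a_1(3) = 120
Key observation: This trace re-runs the system from the modified initial state.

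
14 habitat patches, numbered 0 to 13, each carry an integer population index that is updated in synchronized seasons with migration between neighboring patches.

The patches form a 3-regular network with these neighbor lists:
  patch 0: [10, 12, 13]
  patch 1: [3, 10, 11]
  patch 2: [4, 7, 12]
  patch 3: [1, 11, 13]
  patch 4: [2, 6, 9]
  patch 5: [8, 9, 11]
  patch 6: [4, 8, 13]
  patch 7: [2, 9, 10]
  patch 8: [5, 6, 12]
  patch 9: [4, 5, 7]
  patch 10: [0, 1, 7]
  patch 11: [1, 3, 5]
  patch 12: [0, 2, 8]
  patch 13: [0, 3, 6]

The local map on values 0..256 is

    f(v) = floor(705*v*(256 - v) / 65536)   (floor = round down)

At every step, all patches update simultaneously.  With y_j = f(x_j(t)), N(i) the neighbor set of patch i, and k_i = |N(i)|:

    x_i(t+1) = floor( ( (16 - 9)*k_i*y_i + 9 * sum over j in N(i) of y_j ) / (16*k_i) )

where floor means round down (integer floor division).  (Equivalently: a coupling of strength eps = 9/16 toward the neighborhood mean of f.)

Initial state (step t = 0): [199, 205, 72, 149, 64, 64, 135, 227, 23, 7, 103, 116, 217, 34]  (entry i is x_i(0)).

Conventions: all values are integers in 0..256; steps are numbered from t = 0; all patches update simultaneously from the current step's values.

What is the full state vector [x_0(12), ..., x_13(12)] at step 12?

Answer: [163, 163, 163, 163, 163, 163, 163, 163, 163, 163, 163, 163, 163, 163]

Derivation:
t=0: [199, 205, 72, 149, 64, 64, 135, 227, 23, 7, 103, 116, 217, 34]
t=1: [117, 145, 117, 143, 120, 104, 127, 92, 99, 70, 130, 153, 100, 123]
t=2: [173, 172, 170, 172, 168, 163, 173, 162, 169, 156, 172, 170, 169, 174]
t=3: [154, 155, 158, 155, 159, 161, 155, 161, 158, 164, 156, 157, 157, 153]
t=4: [167, 167, 165, 168, 165, 164, 167, 164, 166, 163, 166, 166, 166, 168]
t=5: [159, 159, 161, 159, 161, 161, 159, 161, 160, 162, 160, 160, 160, 159]
t=6: [165, 165, 164, 165, 164, 164, 164, 164, 164, 163, 164, 164, 164, 165]
t=7: [161, 161, 162, 161, 162, 162, 161, 162, 162, 162, 161, 161, 161, 161]
t=8: [164, 164, 163, 164, 163, 163, 163, 163, 163, 163, 163, 163, 163, 164]
t=9: [162, 162, 163, 162, 163, 163, 162, 163, 163, 163, 162, 162, 162, 162]
t=10: [163, 163, 163, 163, 163, 163, 163, 163, 163, 163, 163, 163, 163, 163]
t=11: [163, 163, 163, 163, 163, 163, 163, 163, 163, 163, 163, 163, 163, 163]
t=12: [163, 163, 163, 163, 163, 163, 163, 163, 163, 163, 163, 163, 163, 163]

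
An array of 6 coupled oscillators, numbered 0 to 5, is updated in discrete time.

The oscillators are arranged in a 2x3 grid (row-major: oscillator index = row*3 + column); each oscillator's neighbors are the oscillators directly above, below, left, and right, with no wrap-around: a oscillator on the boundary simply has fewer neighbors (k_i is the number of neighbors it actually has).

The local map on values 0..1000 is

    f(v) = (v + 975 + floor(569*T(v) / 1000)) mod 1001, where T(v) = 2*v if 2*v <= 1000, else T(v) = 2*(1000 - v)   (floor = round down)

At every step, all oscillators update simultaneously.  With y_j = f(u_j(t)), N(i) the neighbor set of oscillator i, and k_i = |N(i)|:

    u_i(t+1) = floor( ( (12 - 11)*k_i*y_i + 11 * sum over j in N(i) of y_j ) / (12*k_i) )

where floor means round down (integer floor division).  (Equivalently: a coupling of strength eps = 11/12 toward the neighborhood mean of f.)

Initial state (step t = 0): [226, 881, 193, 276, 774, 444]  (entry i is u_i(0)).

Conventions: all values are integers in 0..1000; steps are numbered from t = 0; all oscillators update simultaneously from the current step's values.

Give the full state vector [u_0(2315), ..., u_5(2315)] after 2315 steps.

Simulating step by step:
t=0: [226, 881, 193, 276, 774, 444]
t=1: [750, 341, 908, 258, 757, 255]
t=2: [563, 363, 642, 49, 534, 497]
t=3: [382, 90, 361, 38, 266, 29]
t=4: [167, 648, 154, 615, 123, 592]
t=5: [49, 267, 48, 262, 42, 249]
t=6: [500, 111, 487, 109, 489, 105]
t=7: [195, 40, 188, 44, 189, 31]
t=8: [90, 354, 76, 357, 82, 348]
t=9: [686, 198, 675, 205, 680, 190]
t=10: [372, 48, 357, 49, 364, 47]
t=11: [134, 696, 130, 703, 132, 688]
t=12: [34, 235, 34, 237, 34, 233]
t=13: [442, 81, 438, 82, 440, 81]
t=14: [212, 850, 210, 852, 211, 848]
t=15: [946, 472, 946, 473, 946, 471]
t=16: [983, 981, 981, 981, 982, 980]
t=17: [976, 976, 976, 976, 976, 976]
t=18: [977, 977, 977, 977, 977, 977]
t=19: [977, 977, 977, 977, 977, 977]

Answer: [977, 977, 977, 977, 977, 977]
Key observation: The state at step 18, [977, 977, 977, 977, 977, 977], reappears at step 19: the system is in a cycle of period 1 from step 18 on.  Therefore the state at step 2315 equals the state at step 18 + ((2315 - 18) mod 1) = 18, which is [977, 977, 977, 977, 977, 977].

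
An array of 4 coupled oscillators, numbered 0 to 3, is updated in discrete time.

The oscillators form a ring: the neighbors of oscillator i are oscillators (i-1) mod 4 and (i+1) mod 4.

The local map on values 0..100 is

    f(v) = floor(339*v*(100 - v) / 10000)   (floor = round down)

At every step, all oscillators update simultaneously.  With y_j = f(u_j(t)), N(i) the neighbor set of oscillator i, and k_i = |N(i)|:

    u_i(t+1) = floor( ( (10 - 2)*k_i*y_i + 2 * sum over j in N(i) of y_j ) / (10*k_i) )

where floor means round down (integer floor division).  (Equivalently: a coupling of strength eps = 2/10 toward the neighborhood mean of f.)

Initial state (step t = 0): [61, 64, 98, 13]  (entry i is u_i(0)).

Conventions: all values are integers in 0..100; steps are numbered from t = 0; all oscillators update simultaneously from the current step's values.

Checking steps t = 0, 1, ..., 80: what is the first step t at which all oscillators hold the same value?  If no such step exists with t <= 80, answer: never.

Answer: 9
Key observation: Synchronization is absorbing here: once all oscillators are equal they stay equal, and step 9 is the first all-equal step.

Derivation:
t=0: [61, 64, 98, 13]  (not all equal)
t=1: [75, 71, 16, 39]  (not all equal)
t=2: [65, 66, 50, 74]  (not all equal)
t=3: [75, 76, 81, 68]  (not all equal)
t=4: [63, 60, 55, 69]  (not all equal)
t=5: [78, 81, 81, 73]  (not all equal)
t=6: [58, 52, 53, 63]  (not all equal)
t=7: [81, 83, 83, 79]  (not all equal)
t=8: [51, 47, 47, 54]  (not all equal)
t=9: [84, 84, 84, 84]  (all equal)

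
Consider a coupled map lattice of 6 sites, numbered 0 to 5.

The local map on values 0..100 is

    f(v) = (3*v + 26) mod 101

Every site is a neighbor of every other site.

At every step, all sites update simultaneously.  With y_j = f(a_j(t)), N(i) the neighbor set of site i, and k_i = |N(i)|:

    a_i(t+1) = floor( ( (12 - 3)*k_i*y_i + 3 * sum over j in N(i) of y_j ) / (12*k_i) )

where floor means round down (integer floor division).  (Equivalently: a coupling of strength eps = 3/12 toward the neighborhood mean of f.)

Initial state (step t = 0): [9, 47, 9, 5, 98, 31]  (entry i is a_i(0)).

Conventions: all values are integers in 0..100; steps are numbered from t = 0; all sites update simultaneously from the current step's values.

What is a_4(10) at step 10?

Answer: a_4(10) = 62

Derivation:
t=0: [9, 47, 9, 5, 98, 31]
t=1: [49, 58, 49, 41, 24, 25]
t=2: [69, 88, 69, 53, 88, 19]
t=3: [41, 81, 41, 79, 81, 78]
t=4: [51, 64, 51, 60, 64, 58]
t=5: [69, 25, 69, 17, 25, 83]
t=6: [32, 10, 32, 64, 10, 61]
t=7: [23, 48, 23, 20, 48, 13]
t=8: [90, 72, 90, 84, 72, 69]
t=9: [84, 46, 84, 71, 46, 40]
t=10: [71, 62, 71, 43, 62, 49]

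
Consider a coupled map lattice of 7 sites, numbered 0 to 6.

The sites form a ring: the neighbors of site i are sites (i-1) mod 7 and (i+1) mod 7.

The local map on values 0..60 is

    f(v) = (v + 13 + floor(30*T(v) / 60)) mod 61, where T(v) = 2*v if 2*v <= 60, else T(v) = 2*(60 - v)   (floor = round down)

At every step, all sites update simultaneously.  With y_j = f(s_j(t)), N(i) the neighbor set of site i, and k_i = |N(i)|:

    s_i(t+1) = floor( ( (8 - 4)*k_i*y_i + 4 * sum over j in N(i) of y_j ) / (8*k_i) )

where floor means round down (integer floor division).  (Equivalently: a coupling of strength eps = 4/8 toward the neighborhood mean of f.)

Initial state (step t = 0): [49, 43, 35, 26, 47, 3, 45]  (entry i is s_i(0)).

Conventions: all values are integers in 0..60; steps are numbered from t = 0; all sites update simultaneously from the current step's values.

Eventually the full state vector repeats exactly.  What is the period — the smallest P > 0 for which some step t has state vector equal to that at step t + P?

Answer: 2
Key observation: The state at step 3, [12, 12, 12, 12, 12, 12, 12], reappears at step 5 — and no state repeats earlier — so the cycle the system enters has period 2.

Derivation:
t=0: [49, 43, 35, 26, 47, 3, 45]
t=1: [12, 12, 10, 8, 11, 15, 13]
t=2: [37, 36, 33, 31, 35, 40, 39]
t=3: [12, 12, 12, 12, 12, 12, 12]
t=4: [37, 37, 37, 37, 37, 37, 37]
t=5: [12, 12, 12, 12, 12, 12, 12]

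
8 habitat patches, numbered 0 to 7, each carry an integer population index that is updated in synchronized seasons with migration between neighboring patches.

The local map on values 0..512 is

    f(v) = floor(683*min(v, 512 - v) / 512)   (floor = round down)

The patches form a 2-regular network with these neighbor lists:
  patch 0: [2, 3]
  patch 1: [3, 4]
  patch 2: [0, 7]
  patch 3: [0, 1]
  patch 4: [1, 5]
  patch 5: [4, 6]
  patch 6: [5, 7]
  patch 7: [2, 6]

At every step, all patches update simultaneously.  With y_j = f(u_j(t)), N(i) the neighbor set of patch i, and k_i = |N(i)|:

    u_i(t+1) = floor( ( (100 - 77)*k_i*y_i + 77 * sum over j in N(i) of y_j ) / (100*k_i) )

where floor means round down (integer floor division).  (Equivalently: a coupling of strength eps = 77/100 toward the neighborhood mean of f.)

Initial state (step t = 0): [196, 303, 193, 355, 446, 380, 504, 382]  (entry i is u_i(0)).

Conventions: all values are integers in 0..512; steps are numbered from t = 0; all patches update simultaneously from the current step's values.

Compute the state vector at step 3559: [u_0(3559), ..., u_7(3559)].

Simulating step by step:
t=0: [196, 303, 193, 355, 446, 380, 504, 382]
t=1: [239, 178, 226, 255, 195, 78, 136, 142]
t=2: [319, 285, 264, 291, 191, 193, 154, 229]
t=3: [299, 280, 292, 282, 273, 235, 263, 276]
t=4: [295, 311, 297, 298, 312, 322, 317, 312]
t=5: [286, 273, 279, 279, 261, 260, 259, 271]
t=6: [307, 321, 310, 309, 328, 335, 330, 322]
t=7: [270, 256, 264, 264, 245, 241, 243, 254]
t=8: [328, 330, 330, 331, 329, 324, 328, 329]
t=9: [242, 242, 243, 242, 245, 245, 246, 243]
t=10: [322, 323, 323, 322, 324, 326, 325, 325]
t=11: [252, 251, 251, 252, 250, 249, 248, 250]
t=12: [335, 334, 334, 335, 333, 331, 331, 332]
t=13: [236, 237, 237, 236, 238, 239, 240, 239]
t=14: [314, 315, 316, 314, 317, 318, 318, 318]
t=15: [262, 262, 261, 263, 260, 258, 258, 259]
t=16: [333, 333, 334, 332, 335, 337, 337, 336]
t=17: [238, 238, 236, 238, 235, 234, 233, 234]
t=18: [315, 315, 314, 317, 314, 311, 311, 312]
t=19: [262, 262, 264, 261, 264, 266, 267, 266]
t=20: [332, 332, 330, 333, 330, 328, 327, 328]
t=21: [240, 240, 242, 239, 242, 244, 245, 244]
t=22: [320, 320, 322, 319, 322, 324, 325, 324]
t=23: [255, 255, 253, 256, 253, 250, 249, 250]
t=24: [339, 339, 336, 340, 336, 334, 332, 334]
t=25: [231, 231, 233, 229, 233, 237, 237, 237]
t=26: [307, 307, 311, 307, 311, 313, 316, 313]
t=27: [271, 271, 268, 273, 268, 264, 264, 264]
t=28: [321, 321, 325, 320, 325, 328, 330, 328]
t=29: [252, 252, 249, 254, 249, 245, 244, 245]
t=30: [335, 335, 331, 336, 331, 327, 325, 327]
t=31: [237, 237, 241, 235, 241, 245, 246, 245]
t=32: [316, 316, 321, 315, 321, 324, 326, 324]
t=33: [258, 258, 255, 261, 255, 250, 249, 250]
t=34: [337, 337, 336, 337, 336, 335, 332, 335]
t=35: [233, 233, 234, 233, 234, 236, 236, 236]
t=36: [310, 310, 312, 310, 312, 313, 314, 313]
t=37: [267, 267, 266, 269, 266, 265, 264, 265]
t=38: [326, 326, 327, 325, 327, 329, 329, 329]
t=39: [247, 247, 246, 248, 246, 244, 244, 244]
t=40: [329, 329, 327, 329, 327, 326, 325, 326]
t=41: [244, 244, 246, 244, 246, 247, 248, 247]
t=42: [326, 326, 327, 325, 327, 329, 329, 329]

Answer: [247, 247, 246, 248, 246, 244, 244, 244]
Key observation: The state at step 38, [326, 326, 327, 325, 327, 329, 329, 329], reappears at step 42: the system is in a cycle of period 4 from step 38 on.  Therefore the state at step 3559 equals the state at step 38 + ((3559 - 38) mod 4) = 39, which is [247, 247, 246, 248, 246, 244, 244, 244].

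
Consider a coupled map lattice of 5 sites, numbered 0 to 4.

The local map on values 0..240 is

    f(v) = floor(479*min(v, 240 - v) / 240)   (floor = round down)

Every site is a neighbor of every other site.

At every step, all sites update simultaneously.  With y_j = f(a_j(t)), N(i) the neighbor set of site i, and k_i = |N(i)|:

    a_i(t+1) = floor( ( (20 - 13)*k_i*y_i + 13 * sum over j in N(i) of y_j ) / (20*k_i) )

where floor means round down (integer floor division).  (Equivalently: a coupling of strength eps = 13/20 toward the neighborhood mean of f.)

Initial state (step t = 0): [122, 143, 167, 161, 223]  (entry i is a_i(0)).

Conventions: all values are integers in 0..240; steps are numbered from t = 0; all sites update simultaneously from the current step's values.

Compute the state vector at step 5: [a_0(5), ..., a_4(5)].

Answer: [47, 47, 47, 47, 46]

Derivation:
t=0: [122, 143, 167, 161, 223]
t=1: [168, 160, 151, 153, 130]
t=2: [168, 171, 174, 173, 182]
t=3: [133, 132, 131, 132, 128]
t=4: [215, 216, 216, 216, 217]
t=5: [47, 47, 47, 47, 46]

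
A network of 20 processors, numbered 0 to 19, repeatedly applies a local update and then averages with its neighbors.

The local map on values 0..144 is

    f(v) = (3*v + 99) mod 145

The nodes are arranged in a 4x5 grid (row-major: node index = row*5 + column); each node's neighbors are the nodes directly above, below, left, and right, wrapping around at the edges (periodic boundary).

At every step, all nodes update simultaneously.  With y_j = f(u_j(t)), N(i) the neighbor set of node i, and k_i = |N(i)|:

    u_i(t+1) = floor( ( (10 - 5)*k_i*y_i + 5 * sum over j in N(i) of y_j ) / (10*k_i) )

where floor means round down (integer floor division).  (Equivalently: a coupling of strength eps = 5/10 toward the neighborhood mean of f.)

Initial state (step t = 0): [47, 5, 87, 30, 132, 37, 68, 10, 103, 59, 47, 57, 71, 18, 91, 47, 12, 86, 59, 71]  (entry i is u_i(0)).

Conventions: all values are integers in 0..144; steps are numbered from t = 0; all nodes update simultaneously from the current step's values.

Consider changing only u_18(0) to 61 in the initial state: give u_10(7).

Simulating step by step:
t=0: [47, 5, 87, 30, 132, 37, 68, 10, 103, 59, 47, 57, 71, 18, 91, 47, 12, 86, 61, 71]
t=1: [89, 96, 79, 70, 66, 74, 60, 92, 98, 106, 93, 95, 52, 48, 73, 90, 117, 79, 86, 57]
t=2: [64, 82, 53, 37, 46, 68, 105, 91, 92, 84, 73, 90, 95, 87, 68, 77, 47, 52, 69, 85]
t=3: [25, 69, 95, 70, 69, 33, 90, 93, 77, 55, 32, 82, 89, 61, 34, 43, 83, 94, 46, 52]
t=4: [35, 40, 73, 39, 42, 61, 66, 80, 65, 80, 55, 60, 84, 101, 80, 72, 59, 85, 90, 85]
t=5: [69, 65, 46, 59, 70, 97, 52, 37, 37, 58, 102, 106, 75, 80, 67, 59, 102, 69, 78, 61]
t=6: [39, 43, 73, 92, 61, 96, 92, 70, 79, 88, 103, 110, 49, 43, 58, 113, 92, 43, 63, 93]
t=7: [75, 75, 47, 86, 108, 91, 84, 42, 55, 87, 104, 118, 91, 93, 109, 46, 81, 86, 113, 95]

Answer: u_10(7) = 104
Key observation: This trace re-runs the system from the modified initial state.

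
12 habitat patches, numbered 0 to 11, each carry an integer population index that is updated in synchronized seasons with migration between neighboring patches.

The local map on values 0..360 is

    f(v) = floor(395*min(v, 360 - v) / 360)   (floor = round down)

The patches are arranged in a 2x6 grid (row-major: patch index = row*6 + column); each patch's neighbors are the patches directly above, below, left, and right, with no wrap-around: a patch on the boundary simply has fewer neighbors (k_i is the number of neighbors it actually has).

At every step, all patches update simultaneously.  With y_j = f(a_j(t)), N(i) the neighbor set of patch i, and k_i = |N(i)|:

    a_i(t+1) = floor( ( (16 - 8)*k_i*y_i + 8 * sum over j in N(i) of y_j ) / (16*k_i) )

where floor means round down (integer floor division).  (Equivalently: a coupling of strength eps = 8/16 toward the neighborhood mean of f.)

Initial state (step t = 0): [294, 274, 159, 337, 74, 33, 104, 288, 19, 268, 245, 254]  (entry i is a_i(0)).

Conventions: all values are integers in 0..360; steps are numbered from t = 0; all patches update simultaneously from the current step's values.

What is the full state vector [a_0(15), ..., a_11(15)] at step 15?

Simulating step by step:
t=0: [294, 274, 159, 337, 74, 33, 104, 288, 19, 268, 245, 254]
t=1: [88, 101, 110, 71, 71, 67, 94, 77, 68, 78, 112, 98]
t=2: [101, 105, 103, 85, 83, 82, 96, 89, 85, 88, 105, 102]
t=3: [110, 110, 106, 96, 95, 95, 104, 100, 97, 98, 107, 106]
t=4: [118, 117, 113, 107, 106, 107, 114, 111, 108, 108, 113, 113]
t=5: [127, 126, 122, 118, 117, 118, 125, 122, 119, 118, 121, 121]
t=6: [138, 136, 132, 129, 129, 129, 136, 134, 130, 129, 130, 131]
t=7: [150, 148, 144, 141, 141, 141, 149, 146, 143, 141, 141, 142]
t=8: [163, 161, 157, 154, 154, 154, 162, 160, 156, 154, 154, 154]
t=9: [177, 175, 171, 168, 168, 168, 176, 174, 171, 168, 168, 168]
t=10: [193, 191, 187, 184, 184, 184, 192, 190, 187, 184, 184, 184]
t=11: [183, 185, 189, 192, 193, 193, 184, 186, 189, 192, 193, 193]
t=12: [193, 191, 187, 184, 183, 183, 192, 190, 187, 184, 183, 183]
t=13: [183, 185, 189, 192, 193, 194, 184, 186, 189, 192, 193, 194]
t=14: [193, 191, 187, 184, 183, 182, 192, 190, 187, 184, 183, 182]
t=15: [183, 185, 189, 192, 194, 194, 184, 186, 189, 192, 194, 194]

Answer: [183, 185, 189, 192, 194, 194, 184, 186, 189, 192, 194, 194]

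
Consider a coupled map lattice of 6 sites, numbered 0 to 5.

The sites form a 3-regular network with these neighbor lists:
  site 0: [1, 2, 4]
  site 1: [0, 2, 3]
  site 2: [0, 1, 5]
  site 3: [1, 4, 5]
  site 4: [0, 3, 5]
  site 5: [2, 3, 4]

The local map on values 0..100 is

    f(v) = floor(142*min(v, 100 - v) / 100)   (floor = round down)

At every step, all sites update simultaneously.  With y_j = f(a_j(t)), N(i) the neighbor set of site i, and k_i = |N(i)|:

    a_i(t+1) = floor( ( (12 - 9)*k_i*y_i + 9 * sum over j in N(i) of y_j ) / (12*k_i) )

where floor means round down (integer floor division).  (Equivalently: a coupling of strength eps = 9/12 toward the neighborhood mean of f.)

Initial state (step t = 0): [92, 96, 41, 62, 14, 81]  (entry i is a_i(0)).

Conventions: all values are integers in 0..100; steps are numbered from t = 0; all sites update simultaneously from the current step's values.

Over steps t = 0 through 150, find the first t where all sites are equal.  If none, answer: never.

Simulating step by step:
t=0: [92, 96, 41, 62, 14, 81]  (not all equal)
t=1: [23, 31, 25, 25, 27, 39]  (not all equal)
t=2: [37, 36, 41, 43, 40, 40]  (not all equal)
t=3: [54, 55, 54, 56, 56, 57]  (not all equal)
t=4: [63, 63, 63, 62, 62, 62]  (not all equal)
t=5: [52, 52, 52, 52, 52, 52]  (all equal)

Answer: 5
Key observation: Synchronization is absorbing here: once all sites are equal they stay equal, and step 5 is the first all-equal step.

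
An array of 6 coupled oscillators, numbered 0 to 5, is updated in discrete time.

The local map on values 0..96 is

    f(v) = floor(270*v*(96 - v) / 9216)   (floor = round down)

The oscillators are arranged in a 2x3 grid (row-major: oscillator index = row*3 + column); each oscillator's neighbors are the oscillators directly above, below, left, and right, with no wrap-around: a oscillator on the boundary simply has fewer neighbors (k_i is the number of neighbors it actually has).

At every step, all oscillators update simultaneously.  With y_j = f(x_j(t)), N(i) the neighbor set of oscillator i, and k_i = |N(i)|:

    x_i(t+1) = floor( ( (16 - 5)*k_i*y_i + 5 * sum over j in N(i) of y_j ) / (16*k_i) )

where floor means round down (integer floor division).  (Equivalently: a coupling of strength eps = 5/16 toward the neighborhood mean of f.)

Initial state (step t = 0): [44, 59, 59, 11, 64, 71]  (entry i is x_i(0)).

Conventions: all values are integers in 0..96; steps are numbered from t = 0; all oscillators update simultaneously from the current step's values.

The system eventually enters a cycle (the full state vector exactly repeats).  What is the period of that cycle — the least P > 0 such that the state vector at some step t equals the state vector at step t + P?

Simulating step by step:
t=0: [44, 59, 59, 11, 64, 71]
t=1: [60, 63, 61, 38, 56, 54]
t=2: [62, 61, 62, 64, 64, 65]
t=3: [61, 61, 60, 60, 60, 59]
t=4: [62, 62, 62, 62, 62, 63]
t=5: [61, 61, 60, 61, 60, 60]
t=6: [62, 62, 62, 62, 62, 63]

Answer: 2
Key observation: The state at step 4, [62, 62, 62, 62, 62, 63], reappears at step 6 — and no state repeats earlier — so the cycle the system enters has period 2.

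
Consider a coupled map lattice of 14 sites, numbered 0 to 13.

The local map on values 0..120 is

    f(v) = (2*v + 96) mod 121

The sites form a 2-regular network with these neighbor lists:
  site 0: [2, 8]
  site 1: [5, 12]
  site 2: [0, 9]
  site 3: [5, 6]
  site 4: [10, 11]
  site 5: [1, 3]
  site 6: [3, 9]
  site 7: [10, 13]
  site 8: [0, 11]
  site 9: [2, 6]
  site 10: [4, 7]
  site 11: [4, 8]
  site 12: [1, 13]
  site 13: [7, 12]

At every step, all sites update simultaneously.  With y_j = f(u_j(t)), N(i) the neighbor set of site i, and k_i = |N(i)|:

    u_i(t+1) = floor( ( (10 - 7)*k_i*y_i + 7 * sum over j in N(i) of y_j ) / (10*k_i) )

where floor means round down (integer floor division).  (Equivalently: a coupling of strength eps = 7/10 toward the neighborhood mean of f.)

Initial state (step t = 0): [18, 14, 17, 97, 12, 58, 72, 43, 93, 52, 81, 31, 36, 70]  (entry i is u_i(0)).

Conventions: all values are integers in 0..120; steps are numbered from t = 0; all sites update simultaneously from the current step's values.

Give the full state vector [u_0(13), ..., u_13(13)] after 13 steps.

Answer: [23, 57, 59, 68, 78, 59, 88, 55, 33, 69, 77, 53, 45, 50]

Derivation:
t=0: [18, 14, 17, 97, 12, 58, 72, 43, 93, 52, 81, 31, 36, 70]
t=1: [20, 49, 34, 87, 54, 45, 80, 64, 28, 68, 68, 67, 55, 72]
t=2: [30, 74, 57, 36, 101, 54, 52, 111, 52, 53, 98, 72, 92, 101]
t=3: [69, 42, 67, 70, 75, 42, 68, 59, 77, 83, 61, 82, 31, 56]
t=4: [74, 51, 79, 94, 41, 78, 80, 92, 48, 83, 63, 9, 62, 71]
t=5: [29, 61, 11, 21, 92, 44, 25, 87, 61, 15, 63, 79, 97, 83]
t=6: [85, 67, 48, 35, 50, 58, 15, 50, 44, 51, 53, 50, 55, 32]
t=7: [54, 94, 56, 47, 77, 81, 44, 64, 53, 49, 76, 70, 77, 67]
t=8: [83, 21, 80, 48, 44, 43, 68, 71, 93, 74, 40, 65, 55, 71]
t=9: [24, 56, 11, 81, 74, 49, 58, 95, 55, 44, 79, 67, 72, 105]
t=10: [77, 93, 65, 62, 42, 57, 54, 39, 71, 92, 19, 63, 88, 76]
t=11: [80, 53, 47, 89, 57, 75, 72, 22, 73, 77, 43, 91, 25, 30]
t=12: [28, 34, 28, 52, 60, 40, 49, 39, 17, 68, 56, 41, 48, 25]
t=13: [23, 57, 59, 68, 78, 59, 88, 55, 33, 69, 77, 53, 45, 50]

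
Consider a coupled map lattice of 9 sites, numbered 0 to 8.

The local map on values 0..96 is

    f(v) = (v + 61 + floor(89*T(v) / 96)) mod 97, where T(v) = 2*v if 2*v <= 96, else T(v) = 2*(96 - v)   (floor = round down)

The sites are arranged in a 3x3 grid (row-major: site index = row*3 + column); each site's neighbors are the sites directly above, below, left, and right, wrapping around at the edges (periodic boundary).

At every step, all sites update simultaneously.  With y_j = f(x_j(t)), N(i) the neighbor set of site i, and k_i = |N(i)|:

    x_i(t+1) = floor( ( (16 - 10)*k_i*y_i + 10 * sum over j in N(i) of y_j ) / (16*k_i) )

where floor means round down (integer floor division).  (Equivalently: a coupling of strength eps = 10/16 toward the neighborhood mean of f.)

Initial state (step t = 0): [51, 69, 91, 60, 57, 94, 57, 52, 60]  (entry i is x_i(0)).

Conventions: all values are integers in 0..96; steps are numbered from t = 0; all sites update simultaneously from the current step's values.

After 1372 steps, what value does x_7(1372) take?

Simulating step by step:
t=0: [51, 69, 91, 60, 57, 94, 57, 52, 60]
t=1: [51, 55, 60, 72, 71, 75, 63, 56, 67]
t=2: [55, 77, 73, 68, 84, 81, 73, 89, 86]
t=3: [85, 76, 78, 80, 72, 73, 78, 70, 71]
t=4: [72, 76, 75, 74, 78, 77, 75, 79, 78]
t=5: [78, 76, 77, 77, 75, 76, 76, 75, 75]
t=6: [75, 76, 76, 76, 76, 76, 76, 77, 76]
t=7: [77, 76, 77, 77, 76, 77, 76, 76, 76]
t=8: [76, 76, 76, 76, 76, 76, 76, 77, 76]
t=9: [77, 76, 77, 77, 76, 77, 76, 76, 76]

Answer: x_7(1372) = 77
Key observation: The state at step 7, [77, 76, 77, 77, 76, 77, 76, 76, 76], reappears at step 9: the system is in a cycle of period 2 from step 7 on.  Therefore the state at step 1372 equals the state at step 7 + ((1372 - 7) mod 2) = 8, which is [76, 76, 76, 76, 76, 76, 76, 77, 76].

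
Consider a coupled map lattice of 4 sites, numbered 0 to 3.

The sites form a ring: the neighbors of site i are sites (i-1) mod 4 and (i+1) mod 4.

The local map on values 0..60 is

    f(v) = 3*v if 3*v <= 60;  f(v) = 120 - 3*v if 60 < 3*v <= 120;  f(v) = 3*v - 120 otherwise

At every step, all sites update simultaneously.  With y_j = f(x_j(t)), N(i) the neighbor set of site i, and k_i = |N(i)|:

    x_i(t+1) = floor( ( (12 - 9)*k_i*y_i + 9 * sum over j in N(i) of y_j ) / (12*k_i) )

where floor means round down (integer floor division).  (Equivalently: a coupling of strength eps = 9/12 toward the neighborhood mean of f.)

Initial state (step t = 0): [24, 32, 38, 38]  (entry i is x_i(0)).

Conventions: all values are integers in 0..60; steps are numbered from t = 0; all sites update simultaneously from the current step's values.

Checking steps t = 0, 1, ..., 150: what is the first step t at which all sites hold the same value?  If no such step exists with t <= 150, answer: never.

Simulating step by step:
t=0: [24, 32, 38, 38]  (not all equal)
t=1: [23, 26, 12, 21]  (not all equal)
t=2: [49, 43, 46, 46]  (not all equal)
t=3: [16, 19, 14, 21]  (not all equal)
t=4: [54, 48, 53, 48]  (not all equal)
t=5: [28, 36, 27, 36]  (not all equal)
t=6: [18, 31, 18, 31]  (not all equal)
t=7: [33, 47, 33, 47]  (not all equal)
t=8: [21, 21, 21, 21]  (all equal)

Answer: 8
Key observation: Synchronization is absorbing here: once all sites are equal they stay equal, and step 8 is the first all-equal step.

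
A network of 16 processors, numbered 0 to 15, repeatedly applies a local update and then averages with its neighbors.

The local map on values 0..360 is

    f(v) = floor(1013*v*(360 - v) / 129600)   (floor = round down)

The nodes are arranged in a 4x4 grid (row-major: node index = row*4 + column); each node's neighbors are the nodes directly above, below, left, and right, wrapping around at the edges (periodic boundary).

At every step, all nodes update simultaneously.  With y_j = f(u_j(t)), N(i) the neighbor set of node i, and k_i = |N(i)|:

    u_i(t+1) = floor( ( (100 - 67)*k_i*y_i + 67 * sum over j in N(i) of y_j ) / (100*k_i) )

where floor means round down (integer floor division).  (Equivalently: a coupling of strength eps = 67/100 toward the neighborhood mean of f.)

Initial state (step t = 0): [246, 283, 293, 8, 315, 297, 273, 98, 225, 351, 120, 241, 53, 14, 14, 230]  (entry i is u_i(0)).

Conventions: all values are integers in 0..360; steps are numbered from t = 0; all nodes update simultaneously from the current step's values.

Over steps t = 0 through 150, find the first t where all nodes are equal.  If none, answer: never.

Answer: 10
Key observation: Synchronization is absorbing here: once all nodes are equal they stay equal, and step 10 is the first all-equal step.

Derivation:
t=0: [246, 283, 293, 8, 315, 297, 273, 98, 225, 351, 120, 241, 53, 14, 14, 230]  (not all equal)
t=1: [144, 149, 119, 142, 170, 130, 182, 156, 159, 115, 152, 223, 163, 72, 120, 145]  (not all equal)
t=2: [245, 225, 235, 239, 246, 239, 242, 246, 242, 221, 238, 243, 232, 210, 220, 239]  (not all equal)
t=3: [225, 232, 230, 224, 221, 228, 224, 221, 226, 233, 229, 223, 229, 240, 234, 228]  (not all equal)
t=4: [236, 232, 234, 236, 237, 235, 236, 238, 235, 232, 234, 236, 233, 229, 231, 235]  (not all equal)
t=5: [229, 230, 230, 228, 227, 229, 228, 227, 229, 230, 230, 228, 230, 232, 231, 229]  (not all equal)
t=6: [234, 233, 233, 234, 234, 234, 234, 235, 234, 233, 233, 234, 233, 232, 232, 233]  (not all equal)
t=7: [230, 230, 230, 230, 229, 230, 230, 229, 230, 230, 230, 230, 230, 231, 231, 230]  (not all equal)
t=8: [233, 232, 232, 233, 233, 233, 233, 233, 233, 232, 232, 233, 232, 232, 232, 232]  (not all equal)
t=9: [231, 231, 231, 231, 231, 231, 231, 231, 231, 231, 231, 231, 231, 232, 232, 231]  (not all equal)
t=10: [232, 232, 232, 232, 232, 232, 232, 232, 232, 232, 232, 232, 232, 232, 232, 232]  (all equal)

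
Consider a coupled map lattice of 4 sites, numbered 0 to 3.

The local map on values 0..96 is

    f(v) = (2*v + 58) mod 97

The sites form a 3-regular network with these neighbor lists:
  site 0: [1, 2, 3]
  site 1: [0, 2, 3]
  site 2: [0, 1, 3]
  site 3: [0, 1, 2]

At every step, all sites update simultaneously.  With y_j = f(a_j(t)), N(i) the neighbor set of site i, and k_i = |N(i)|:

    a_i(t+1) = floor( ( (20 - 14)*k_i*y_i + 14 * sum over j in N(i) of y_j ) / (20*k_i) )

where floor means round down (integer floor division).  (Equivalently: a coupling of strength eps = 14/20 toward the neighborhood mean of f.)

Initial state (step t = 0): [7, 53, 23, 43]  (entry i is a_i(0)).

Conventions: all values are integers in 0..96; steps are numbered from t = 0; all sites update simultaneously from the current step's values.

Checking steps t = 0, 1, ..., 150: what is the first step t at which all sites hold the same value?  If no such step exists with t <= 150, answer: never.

Simulating step by step:
t=0: [7, 53, 23, 43]  (not all equal)
t=1: [49, 49, 45, 48]  (not all equal)
t=2: [56, 56, 56, 56]  (all equal)

Answer: 2
Key observation: Synchronization is absorbing here: once all sites are equal they stay equal, and step 2 is the first all-equal step.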